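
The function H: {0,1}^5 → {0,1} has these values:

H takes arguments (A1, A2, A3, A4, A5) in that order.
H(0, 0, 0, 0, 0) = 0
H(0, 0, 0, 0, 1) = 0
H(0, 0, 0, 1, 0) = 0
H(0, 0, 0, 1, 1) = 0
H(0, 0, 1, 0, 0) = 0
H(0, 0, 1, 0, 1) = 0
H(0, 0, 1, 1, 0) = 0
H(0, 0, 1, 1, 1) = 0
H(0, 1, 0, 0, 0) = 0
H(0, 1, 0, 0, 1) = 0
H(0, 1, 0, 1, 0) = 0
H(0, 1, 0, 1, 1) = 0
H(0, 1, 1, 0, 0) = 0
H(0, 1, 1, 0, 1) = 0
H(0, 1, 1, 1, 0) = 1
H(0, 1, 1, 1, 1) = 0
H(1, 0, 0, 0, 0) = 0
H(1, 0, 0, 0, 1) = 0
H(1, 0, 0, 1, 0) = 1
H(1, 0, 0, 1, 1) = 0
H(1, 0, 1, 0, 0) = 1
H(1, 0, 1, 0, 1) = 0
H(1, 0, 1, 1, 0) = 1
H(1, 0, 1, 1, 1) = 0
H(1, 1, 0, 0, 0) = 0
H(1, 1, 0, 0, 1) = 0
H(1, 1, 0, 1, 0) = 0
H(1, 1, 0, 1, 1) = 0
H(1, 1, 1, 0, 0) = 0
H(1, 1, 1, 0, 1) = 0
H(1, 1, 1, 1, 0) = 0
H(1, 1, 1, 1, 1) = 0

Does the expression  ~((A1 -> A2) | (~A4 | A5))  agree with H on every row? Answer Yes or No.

Test each input against both H and the formula:
  A1=0, A2=0, A3=0, A4=0, A5=0: formula gives 0, H = 0 ✓
  A1=0, A2=0, A3=0, A4=0, A5=1: formula gives 0, H = 0 ✓
  A1=0, A2=0, A3=0, A4=1, A5=0: formula gives 0, H = 0 ✓
  A1=0, A2=0, A3=0, A4=1, A5=1: formula gives 0, H = 0 ✓
  …
  A1=0, A2=1, A3=1, A4=1, A5=0: formula gives 0, but H = 1 ✗
Since they disagree at (0,1,1,1,0), the expression is not a correct formula for H.

No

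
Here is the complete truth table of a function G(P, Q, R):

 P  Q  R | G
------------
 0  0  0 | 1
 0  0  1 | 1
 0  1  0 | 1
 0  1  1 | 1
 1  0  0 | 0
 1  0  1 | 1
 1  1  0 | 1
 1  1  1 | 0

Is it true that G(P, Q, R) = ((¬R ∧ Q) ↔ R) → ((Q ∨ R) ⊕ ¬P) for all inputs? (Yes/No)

No

Test each input against both G and the formula:
  P=0, Q=0, R=0: formula gives 1, G = 1 ✓
  P=0, Q=0, R=1: formula gives 1, G = 1 ✓
  P=0, Q=1, R=0: formula gives 1, G = 1 ✓
  P=0, Q=1, R=1: formula gives 1, G = 1 ✓
  P=1, Q=0, R=0: formula gives 0, G = 0 ✓
  …
  P=1, Q=1, R=1: formula gives 1, but G = 0 ✗
Row (1,1,1) is a counterexample, so the formula is not equivalent to G.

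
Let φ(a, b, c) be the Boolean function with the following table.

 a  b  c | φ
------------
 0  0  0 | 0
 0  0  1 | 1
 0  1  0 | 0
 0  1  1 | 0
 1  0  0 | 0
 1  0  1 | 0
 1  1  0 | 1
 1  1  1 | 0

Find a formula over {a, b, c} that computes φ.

The 1-rows are (0,0,1), (1,1,0). Each contributes one minterm — ¬a·¬b·c; a·b·¬c — and their disjunction is a sum-of-products form of φ.

φ(a, b, c) = ((~a & ~b) & c) | ((a & b) & ~c)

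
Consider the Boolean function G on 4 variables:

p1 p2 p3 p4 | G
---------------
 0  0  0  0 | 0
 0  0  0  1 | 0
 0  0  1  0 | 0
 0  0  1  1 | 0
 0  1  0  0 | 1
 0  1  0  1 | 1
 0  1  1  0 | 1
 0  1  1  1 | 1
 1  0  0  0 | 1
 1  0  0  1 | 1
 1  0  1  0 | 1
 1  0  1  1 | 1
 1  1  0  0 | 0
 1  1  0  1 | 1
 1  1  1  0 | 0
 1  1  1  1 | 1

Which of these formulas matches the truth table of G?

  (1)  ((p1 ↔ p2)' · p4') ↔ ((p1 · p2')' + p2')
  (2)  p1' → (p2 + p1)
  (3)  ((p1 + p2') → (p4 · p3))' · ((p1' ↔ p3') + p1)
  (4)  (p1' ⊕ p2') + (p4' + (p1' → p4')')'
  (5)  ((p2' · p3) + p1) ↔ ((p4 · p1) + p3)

(1) fails at (0,1,0,1): the formula yields 0, G is 1.
(2) fails at (1,1,0,0): the formula yields 1, G is 0.
(3) fails at (0,0,0,0): the formula yields 1, G is 0.
(5) fails at (0,0,0,0): the formula yields 1, G is 0.
Only (4) survives; checking it on all 16 rows confirms it matches G.

4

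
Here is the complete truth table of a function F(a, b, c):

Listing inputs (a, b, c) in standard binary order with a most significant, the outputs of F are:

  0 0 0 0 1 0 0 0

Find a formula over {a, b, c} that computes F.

Only row (1,0,0) gives 1. That row's minterm a·¬b·¬c is F directly.

F(a, b, c) = (a ∧ ¬b) ∧ ¬c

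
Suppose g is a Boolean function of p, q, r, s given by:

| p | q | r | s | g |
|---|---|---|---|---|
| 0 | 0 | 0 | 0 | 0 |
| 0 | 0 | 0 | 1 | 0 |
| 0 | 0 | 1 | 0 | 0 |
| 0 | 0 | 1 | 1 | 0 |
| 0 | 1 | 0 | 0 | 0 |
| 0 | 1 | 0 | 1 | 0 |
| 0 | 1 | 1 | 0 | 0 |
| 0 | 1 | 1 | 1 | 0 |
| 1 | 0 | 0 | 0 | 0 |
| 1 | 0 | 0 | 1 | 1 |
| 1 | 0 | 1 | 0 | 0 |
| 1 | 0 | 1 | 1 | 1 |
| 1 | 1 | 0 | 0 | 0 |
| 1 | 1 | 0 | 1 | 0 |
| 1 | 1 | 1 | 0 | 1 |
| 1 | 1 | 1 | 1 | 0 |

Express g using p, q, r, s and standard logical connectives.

g(p, q, r, s) = ((((p AND NOT q) AND NOT r) AND s) OR (((p AND NOT q) AND r) AND s)) OR (((p AND q) AND r) AND NOT s)

Collect the rows where g=1 — (1,0,0,1), (1,0,1,1), (1,1,1,0) — and write one minterm per row: p·¬q·¬r·s, p·¬q·r·s, p·q·r·¬s. Their union (logical OR) reproduces the table exactly.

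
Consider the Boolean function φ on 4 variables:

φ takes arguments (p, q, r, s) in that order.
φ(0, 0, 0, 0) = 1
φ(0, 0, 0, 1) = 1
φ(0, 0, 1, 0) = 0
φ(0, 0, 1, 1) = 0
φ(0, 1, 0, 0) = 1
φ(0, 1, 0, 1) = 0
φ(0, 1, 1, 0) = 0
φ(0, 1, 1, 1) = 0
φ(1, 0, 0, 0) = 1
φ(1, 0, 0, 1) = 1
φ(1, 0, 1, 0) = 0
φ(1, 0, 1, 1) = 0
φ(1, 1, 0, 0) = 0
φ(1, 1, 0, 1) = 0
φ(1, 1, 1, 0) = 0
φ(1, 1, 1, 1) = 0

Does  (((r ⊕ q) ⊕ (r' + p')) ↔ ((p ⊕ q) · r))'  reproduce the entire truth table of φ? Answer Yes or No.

Check the formula against φ row by row:
  p=0, q=0, r=0, s=0: formula gives 1, φ = 1 ✓
  p=0, q=0, r=0, s=1: formula gives 1, φ = 1 ✓
  p=0, q=0, r=1, s=0: formula gives 0, φ = 0 ✓
  p=0, q=0, r=1, s=1: formula gives 0, φ = 0 ✓
  p=0, q=1, r=0, s=0: formula gives 0, but φ = 1 ✗
A single disagreement suffices: at (0,1,0,0) they differ, so the formula does not compute φ.

No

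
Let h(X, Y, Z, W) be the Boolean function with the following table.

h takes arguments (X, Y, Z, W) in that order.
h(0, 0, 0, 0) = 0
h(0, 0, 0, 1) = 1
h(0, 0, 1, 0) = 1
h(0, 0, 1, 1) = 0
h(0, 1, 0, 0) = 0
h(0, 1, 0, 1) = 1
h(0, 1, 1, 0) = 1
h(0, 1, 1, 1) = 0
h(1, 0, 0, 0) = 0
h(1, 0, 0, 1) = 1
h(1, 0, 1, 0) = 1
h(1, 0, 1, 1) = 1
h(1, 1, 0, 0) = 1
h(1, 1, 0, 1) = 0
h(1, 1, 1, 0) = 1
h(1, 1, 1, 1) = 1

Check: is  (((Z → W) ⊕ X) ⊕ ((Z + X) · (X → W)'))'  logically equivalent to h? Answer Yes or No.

Check the formula against h row by row:
  X=0, Y=0, Z=0, W=0: formula gives 0, h = 0 ✓
  X=0, Y=0, Z=0, W=1: formula gives 0, but h = 1 ✗
Since they disagree at (0,0,0,1), the expression is not a correct formula for h.

No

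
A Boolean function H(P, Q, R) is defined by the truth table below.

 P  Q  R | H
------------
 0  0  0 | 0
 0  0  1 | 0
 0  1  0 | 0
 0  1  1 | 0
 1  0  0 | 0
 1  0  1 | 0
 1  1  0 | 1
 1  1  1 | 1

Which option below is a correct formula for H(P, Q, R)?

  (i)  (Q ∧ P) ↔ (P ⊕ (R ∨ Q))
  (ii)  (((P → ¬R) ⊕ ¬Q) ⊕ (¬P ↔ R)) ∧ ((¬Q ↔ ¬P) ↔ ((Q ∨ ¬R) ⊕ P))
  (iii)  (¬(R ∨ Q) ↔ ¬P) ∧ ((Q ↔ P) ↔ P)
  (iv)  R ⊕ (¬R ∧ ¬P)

iii

(i): at (0,0,0) it gives 1, but H = 0 — eliminated.
(ii): at (1,0,0) it gives 1, but H = 0 — eliminated.
(iv): at (0,0,0) it gives 1, but H = 0 — eliminated.
(iii) is the remaining candidate, and it agrees with H on all 8 inputs.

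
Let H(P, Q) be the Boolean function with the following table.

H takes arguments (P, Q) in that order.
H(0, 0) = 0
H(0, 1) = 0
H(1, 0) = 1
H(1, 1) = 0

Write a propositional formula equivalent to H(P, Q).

H(P, Q) = P and not Q

1 only at (1,0): P AND NOT Q.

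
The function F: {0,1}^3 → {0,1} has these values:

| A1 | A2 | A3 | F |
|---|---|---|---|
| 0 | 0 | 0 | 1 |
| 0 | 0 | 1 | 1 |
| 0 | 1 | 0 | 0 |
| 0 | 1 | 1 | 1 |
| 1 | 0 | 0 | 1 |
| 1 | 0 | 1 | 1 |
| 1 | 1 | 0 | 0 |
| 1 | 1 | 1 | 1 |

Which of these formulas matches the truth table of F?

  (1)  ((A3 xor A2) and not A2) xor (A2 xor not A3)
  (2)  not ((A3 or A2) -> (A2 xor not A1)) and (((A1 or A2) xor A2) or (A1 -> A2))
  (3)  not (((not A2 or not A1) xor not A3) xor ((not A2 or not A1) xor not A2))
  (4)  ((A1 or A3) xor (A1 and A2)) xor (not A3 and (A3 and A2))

(2): at (0,0,0) it gives 0, but F = 1 — eliminated.
(3): at (0,0,1) it gives 0, but F = 1 — eliminated.
(4): at (0,0,0) it gives 0, but F = 1 — eliminated.
Only (1) survives; checking it on all 8 rows confirms it matches F.

1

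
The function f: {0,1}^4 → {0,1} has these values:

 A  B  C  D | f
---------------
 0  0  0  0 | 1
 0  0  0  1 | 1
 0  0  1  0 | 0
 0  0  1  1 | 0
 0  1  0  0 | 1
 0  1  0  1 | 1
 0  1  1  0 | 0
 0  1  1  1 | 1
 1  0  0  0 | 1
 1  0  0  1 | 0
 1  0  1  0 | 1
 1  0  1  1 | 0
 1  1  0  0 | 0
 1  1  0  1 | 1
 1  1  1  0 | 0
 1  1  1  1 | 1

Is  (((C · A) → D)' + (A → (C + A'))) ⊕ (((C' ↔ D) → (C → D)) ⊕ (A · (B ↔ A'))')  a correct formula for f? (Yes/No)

No

Evaluate (((C · A) → D)' + (A → (C + A'))) ⊕ (((C' ↔ D) → (C → D)) ⊕ (A · (B ↔ A'))') on each row and compare to f:
  A=0, B=0, C=0, D=0: formula gives 1, f = 1 ✓
  A=0, B=0, C=0, D=1: formula gives 1, f = 1 ✓
  A=0, B=0, C=1, D=0: formula gives 0, f = 0 ✓
  A=0, B=0, C=1, D=1: formula gives 1, but f = 0 ✗
A single disagreement suffices: at (0,0,1,1) they differ, so the formula does not compute f.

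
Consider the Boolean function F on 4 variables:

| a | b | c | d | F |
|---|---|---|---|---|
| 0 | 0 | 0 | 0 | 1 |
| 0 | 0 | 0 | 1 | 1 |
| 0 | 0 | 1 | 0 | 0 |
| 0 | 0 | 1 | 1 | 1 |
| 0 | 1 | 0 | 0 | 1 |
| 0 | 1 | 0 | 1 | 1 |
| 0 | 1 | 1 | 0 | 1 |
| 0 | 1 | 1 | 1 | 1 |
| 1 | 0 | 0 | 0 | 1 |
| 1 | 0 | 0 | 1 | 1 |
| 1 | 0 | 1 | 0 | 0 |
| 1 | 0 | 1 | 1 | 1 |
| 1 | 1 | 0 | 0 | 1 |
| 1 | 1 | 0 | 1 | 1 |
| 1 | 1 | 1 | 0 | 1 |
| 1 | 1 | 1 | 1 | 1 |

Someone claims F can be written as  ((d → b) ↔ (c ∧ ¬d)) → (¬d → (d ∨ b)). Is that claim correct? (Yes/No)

Yes

Check the formula against F row by row:
  a=0, b=0, c=0, d=0: formula gives 1, F = 1 ✓
  a=0, b=0, c=0, d=1: formula gives 1, F = 1 ✓
  a=0, b=0, c=1, d=0: formula gives 0, F = 0 ✓
  a=0, b=0, c=1, d=1: formula gives 1, F = 1 ✓
  … (the remaining 12 rows also agree.)
No disagreement on any input; they are logically equivalent.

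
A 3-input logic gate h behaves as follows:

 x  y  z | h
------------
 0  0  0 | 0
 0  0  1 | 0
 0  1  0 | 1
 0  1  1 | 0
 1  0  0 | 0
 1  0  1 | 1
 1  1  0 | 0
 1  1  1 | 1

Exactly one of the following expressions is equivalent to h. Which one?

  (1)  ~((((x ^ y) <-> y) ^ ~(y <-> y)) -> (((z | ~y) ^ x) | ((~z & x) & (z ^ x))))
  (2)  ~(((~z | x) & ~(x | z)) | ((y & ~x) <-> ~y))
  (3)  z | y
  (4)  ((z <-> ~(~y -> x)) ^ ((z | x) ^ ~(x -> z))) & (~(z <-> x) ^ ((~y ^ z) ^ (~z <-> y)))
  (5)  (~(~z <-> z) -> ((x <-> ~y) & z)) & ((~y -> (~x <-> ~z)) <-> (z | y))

4

(1) disagrees with h on (1,0,1) (formula → 0, table → 1); rule it out.
(2) disagrees with h on (0,0,1) (formula → 1, table → 0); rule it out.
(3) disagrees with h on (0,0,1) (formula → 1, table → 0); rule it out.
(5) disagrees with h on (0,1,0) (formula → 0, table → 1); rule it out.
Only (4) survives; checking it on all 8 rows confirms it matches h.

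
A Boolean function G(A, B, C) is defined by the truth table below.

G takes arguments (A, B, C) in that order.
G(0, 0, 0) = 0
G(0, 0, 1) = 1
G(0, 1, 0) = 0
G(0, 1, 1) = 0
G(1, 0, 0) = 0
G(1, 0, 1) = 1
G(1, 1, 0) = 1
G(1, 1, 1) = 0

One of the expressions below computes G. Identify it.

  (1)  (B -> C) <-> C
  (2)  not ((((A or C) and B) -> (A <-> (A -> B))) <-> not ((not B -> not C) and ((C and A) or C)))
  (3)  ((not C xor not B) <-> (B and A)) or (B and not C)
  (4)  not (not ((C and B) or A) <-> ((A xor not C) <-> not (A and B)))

(1): at (0,1,0) it gives 1, but G = 0 — eliminated.
(2): at (0,0,1) it gives 0, but G = 1 — eliminated.
(3): at (0,0,0) it gives 1, but G = 0 — eliminated.
Only (4) survives; checking it on all 8 rows confirms it matches G.

4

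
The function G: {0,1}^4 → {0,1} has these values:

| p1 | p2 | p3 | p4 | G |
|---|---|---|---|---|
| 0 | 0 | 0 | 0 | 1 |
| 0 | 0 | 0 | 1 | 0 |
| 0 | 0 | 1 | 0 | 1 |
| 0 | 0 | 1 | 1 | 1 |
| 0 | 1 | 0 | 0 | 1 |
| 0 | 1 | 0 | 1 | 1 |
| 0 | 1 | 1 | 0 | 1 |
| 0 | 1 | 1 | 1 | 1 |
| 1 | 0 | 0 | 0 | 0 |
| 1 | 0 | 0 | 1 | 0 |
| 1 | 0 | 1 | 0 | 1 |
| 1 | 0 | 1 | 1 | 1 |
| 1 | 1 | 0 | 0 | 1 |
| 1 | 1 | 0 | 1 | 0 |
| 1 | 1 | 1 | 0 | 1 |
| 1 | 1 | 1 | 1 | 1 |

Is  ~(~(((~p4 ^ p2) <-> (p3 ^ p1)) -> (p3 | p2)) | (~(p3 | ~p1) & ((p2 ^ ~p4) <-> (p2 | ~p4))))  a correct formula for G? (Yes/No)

Check the formula against G row by row:
  p1=0, p2=0, p3=0, p4=0: formula gives 1, G = 1 ✓
  p1=0, p2=0, p3=0, p4=1: formula gives 0, G = 0 ✓
  p1=0, p2=0, p3=1, p4=0: formula gives 1, G = 1 ✓
  p1=0, p2=0, p3=1, p4=1: formula gives 1, G = 1 ✓
  …and likewise for the remaining 12 rows.
All 16 rows match — the expression computes G exactly.

Yes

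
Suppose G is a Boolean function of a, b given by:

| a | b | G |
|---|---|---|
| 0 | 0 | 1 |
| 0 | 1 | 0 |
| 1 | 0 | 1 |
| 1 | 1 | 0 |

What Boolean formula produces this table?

The output is the negation of b.

G(a, b) = ¬b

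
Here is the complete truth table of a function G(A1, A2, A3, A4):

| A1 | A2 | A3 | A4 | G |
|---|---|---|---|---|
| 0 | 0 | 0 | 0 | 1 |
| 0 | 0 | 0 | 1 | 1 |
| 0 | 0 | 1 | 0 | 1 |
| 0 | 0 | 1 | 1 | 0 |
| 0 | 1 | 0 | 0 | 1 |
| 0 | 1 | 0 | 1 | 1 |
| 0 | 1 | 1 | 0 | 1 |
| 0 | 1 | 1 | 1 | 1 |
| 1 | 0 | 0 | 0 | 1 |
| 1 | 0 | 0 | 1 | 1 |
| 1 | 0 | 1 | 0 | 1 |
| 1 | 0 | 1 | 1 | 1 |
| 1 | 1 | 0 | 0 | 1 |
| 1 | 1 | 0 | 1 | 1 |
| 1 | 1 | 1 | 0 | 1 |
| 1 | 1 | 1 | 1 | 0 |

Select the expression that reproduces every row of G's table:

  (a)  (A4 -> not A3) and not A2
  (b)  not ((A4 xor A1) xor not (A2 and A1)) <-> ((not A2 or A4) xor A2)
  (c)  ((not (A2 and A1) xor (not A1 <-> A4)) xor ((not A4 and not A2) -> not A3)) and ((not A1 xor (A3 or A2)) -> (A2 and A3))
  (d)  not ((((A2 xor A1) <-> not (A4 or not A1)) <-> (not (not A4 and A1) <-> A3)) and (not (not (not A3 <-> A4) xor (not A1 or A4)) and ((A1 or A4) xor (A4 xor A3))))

d

(a) disagrees with G on (0,1,0,0) (formula → 0, table → 1); rule it out.
(b) disagrees with G on (0,0,0,0) (formula → 0, table → 1); rule it out.
(c) disagrees with G on (0,0,0,0) (formula → 0, table → 1); rule it out.
(d) is the remaining candidate, and it agrees with G on all 16 inputs.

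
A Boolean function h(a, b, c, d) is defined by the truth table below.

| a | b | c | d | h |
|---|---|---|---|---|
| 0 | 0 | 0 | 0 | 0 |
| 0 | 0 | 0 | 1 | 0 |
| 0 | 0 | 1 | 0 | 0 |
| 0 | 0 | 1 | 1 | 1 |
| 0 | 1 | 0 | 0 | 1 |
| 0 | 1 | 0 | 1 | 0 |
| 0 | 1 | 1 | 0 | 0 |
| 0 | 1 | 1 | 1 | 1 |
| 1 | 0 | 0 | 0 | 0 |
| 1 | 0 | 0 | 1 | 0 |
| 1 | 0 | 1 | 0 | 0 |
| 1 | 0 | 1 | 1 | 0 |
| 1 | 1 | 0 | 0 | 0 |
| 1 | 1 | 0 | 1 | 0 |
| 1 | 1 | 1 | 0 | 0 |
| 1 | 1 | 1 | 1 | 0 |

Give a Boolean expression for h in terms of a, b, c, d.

h(a, b, c, d) = ((((NOT a AND NOT b) AND c) AND d) OR (((NOT a AND b) AND NOT c) AND NOT d)) OR (((NOT a AND b) AND c) AND d)

h=1 on 3 inputs: (0,0,1,1), (0,1,0,0), (0,1,1,1). Reading each as a conjunction of literals (¬a·¬b·c·d, ¬a·b·¬c·¬d, ¬a·b·c·d) and taking the OR gives the canonical DNF.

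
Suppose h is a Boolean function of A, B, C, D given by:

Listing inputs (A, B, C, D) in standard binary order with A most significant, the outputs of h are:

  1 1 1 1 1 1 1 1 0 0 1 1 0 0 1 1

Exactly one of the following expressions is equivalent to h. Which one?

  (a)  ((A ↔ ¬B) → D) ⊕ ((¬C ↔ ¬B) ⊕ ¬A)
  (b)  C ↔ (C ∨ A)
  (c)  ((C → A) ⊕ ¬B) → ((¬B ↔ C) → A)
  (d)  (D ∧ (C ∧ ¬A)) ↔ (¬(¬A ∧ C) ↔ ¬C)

b

(a) disagrees with h on (0,0,1,0) (formula → 0, table → 1); rule it out.
(c) disagrees with h on (0,0,1,0) (formula → 0, table → 1); rule it out.
(d) disagrees with h on (0,0,0,0) (formula → 0, table → 1); rule it out.
Only (b) survives; checking it on all 16 rows confirms it matches h.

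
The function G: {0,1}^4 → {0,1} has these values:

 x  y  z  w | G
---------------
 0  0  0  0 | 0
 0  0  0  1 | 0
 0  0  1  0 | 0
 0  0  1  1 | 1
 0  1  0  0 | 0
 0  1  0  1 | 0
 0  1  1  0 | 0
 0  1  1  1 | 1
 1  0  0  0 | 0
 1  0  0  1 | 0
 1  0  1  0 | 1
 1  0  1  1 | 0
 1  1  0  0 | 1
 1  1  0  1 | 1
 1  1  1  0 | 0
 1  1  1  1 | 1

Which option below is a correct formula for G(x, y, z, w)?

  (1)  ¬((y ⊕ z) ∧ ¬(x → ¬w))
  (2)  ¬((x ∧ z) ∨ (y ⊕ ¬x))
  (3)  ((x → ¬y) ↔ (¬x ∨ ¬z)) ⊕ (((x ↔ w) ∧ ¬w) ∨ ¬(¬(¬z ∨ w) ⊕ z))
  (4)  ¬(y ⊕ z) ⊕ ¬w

(1): at (0,0,0,0) it gives 1, but G = 0 — eliminated.
(2): at (0,0,1,1) it gives 0, but G = 1 — eliminated.
(4): at (0,0,0,1) it gives 1, but G = 0 — eliminated.
(3) is the remaining candidate, and it agrees with G on all 16 inputs.

3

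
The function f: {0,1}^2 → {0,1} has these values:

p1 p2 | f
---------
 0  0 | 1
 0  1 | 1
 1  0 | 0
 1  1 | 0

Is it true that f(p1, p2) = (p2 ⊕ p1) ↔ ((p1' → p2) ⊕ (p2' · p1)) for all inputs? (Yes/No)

Check the formula against f row by row:
  p1=0, p2=0: formula gives 1, f = 1 ✓
  p1=0, p2=1: formula gives 1, f = 1 ✓
  p1=1, p2=0: formula gives 0, f = 0 ✓
  p1=1, p2=1: formula gives 0, f = 0 ✓
All 4 rows match — the expression computes f exactly.

Yes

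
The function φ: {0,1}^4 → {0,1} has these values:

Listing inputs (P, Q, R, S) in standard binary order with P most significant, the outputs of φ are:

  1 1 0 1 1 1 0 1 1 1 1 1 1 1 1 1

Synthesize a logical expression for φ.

φ(P, Q, R, S) = NOT ((((NOT P AND NOT Q) AND R) AND NOT S) OR (((NOT P AND Q) AND R) AND NOT S))

φ is 0 on only 2 rows — (0,0,1,0), (0,1,1,0). Writing each as a minterm (¬P·¬Q·R·¬S, ¬P·Q·R·¬S) and OR-ing them characterizes exactly where φ=0, so φ is the negation of that disjunction.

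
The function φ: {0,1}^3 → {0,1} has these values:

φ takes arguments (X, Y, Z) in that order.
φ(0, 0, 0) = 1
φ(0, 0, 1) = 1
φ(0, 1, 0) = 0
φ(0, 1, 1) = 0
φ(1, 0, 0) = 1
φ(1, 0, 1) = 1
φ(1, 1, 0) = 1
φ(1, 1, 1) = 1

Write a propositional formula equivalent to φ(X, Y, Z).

φ(X, Y, Z) = not (((not X and Y) and not Z) or ((not X and Y) and Z))

φ is 0 on only 2 rows — (0,1,0), (0,1,1). Writing each as a minterm (¬X·Y·¬Z, ¬X·Y·Z) and OR-ing them characterizes exactly where φ=0, so φ is the negation of that disjunction.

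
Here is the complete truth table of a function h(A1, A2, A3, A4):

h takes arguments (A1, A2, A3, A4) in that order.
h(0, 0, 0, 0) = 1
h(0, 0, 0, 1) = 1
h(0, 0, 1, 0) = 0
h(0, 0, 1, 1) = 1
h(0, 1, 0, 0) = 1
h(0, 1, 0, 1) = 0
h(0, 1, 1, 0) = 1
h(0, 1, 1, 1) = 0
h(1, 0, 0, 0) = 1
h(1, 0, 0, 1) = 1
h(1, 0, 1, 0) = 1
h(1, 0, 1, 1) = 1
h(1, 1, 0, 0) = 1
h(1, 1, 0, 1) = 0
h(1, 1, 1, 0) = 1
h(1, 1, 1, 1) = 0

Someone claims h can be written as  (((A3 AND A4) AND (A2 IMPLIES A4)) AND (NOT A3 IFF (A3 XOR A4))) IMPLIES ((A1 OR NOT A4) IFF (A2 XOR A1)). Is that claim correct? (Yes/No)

Check the formula against h row by row:
  A1=0, A2=0, A3=0, A4=0: formula gives 1, h = 1 ✓
  A1=0, A2=0, A3=0, A4=1: formula gives 1, h = 1 ✓
  A1=0, A2=0, A3=1, A4=0: formula gives 1, but h = 0 ✗
A single disagreement suffices: at (0,0,1,0) they differ, so the formula does not compute h.

No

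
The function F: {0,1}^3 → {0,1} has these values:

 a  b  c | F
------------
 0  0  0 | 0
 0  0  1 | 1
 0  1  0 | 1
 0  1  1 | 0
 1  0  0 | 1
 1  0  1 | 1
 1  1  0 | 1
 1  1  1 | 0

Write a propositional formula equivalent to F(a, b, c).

There are just 3 zero rows: (0,0,0), (0,1,1), (1,1,1). Their minterms are ¬a·¬b·¬c, ¬a·b·c, a·b·c; the OR of those covers precisely the 0-outputs, and negating it yields F.

F(a, b, c) = ~((((~a & ~b) & ~c) | ((~a & b) & c)) | ((a & b) & c))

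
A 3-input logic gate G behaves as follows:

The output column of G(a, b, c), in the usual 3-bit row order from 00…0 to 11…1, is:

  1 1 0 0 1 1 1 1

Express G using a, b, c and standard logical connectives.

There are just 2 zero rows: (0,1,0), (0,1,1). Their minterms are ¬a·b·¬c, ¬a·b·c; the OR of those covers precisely the 0-outputs, and negating it yields G.

G(a, b, c) = ¬(((¬a ∧ b) ∧ ¬c) ∨ ((¬a ∧ b) ∧ c))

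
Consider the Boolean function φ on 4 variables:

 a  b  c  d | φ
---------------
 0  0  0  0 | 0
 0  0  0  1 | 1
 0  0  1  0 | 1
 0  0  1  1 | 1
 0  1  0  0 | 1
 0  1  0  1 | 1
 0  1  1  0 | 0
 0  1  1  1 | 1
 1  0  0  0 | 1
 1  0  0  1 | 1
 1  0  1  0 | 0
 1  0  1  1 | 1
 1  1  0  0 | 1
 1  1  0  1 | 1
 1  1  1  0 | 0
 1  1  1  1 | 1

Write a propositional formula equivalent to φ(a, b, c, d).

φ is 0 on only 4 rows — (0,0,0,0), (0,1,1,0), (1,0,1,0), (1,1,1,0). Writing each as a minterm (¬a·¬b·¬c·¬d, ¬a·b·c·¬d, a·¬b·c·¬d, a·b·c·¬d) and OR-ing them characterizes exactly where φ=0, so φ is the negation of that disjunction.

φ(a, b, c, d) = ~((((((~a & ~b) & ~c) & ~d) | (((~a & b) & c) & ~d)) | (((a & ~b) & c) & ~d)) | (((a & b) & c) & ~d))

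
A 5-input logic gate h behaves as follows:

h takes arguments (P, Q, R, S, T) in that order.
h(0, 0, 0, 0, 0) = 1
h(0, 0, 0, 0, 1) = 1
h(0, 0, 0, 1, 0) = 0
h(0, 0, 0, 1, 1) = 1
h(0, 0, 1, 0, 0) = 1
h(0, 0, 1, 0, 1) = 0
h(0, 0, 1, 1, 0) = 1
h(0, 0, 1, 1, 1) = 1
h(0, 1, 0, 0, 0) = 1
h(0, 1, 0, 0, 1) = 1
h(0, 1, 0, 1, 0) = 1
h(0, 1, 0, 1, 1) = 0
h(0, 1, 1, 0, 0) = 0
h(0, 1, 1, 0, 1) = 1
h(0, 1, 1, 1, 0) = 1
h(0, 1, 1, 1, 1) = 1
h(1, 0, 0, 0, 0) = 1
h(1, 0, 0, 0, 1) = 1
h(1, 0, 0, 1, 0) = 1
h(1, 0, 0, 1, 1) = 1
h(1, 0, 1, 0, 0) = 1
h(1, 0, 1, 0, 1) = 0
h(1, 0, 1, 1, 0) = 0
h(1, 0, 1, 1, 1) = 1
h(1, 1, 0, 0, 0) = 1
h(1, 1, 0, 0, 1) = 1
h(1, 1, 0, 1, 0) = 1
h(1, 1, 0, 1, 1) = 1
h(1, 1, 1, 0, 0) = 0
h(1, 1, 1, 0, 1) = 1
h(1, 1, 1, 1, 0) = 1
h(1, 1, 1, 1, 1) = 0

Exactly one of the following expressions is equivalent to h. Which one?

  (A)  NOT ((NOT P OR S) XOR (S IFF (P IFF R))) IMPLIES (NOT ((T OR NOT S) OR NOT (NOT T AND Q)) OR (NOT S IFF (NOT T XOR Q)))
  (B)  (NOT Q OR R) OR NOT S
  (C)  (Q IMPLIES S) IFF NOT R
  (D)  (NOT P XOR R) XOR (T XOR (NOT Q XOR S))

(B) disagrees with h on (0,0,0,1,0) (formula → 1, table → 0); rule it out.
(C) disagrees with h on (0,0,0,1,0) (formula → 1, table → 0); rule it out.
(D) disagrees with h on (0,0,0,0,0) (formula → 0, table → 1); rule it out.
(A) is the remaining candidate, and it agrees with h on all 32 inputs.

A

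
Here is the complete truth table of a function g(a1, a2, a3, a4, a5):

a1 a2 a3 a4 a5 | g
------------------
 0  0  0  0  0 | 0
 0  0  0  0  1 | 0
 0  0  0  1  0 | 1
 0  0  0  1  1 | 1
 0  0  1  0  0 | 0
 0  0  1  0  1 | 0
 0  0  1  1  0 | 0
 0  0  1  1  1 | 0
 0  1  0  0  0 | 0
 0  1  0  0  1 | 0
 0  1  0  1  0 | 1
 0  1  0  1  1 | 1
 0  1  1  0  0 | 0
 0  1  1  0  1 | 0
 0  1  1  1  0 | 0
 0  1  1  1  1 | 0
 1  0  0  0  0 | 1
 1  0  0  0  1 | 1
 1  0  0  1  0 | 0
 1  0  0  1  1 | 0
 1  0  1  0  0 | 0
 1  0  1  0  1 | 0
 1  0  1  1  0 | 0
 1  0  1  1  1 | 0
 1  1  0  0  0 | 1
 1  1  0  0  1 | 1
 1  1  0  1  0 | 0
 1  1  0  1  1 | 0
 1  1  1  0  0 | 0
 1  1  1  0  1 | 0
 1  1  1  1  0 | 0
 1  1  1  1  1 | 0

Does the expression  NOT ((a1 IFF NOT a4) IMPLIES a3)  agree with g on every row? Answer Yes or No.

Yes

Evaluate NOT ((a1 IFF NOT a4) IMPLIES a3) on each row and compare to g:
  a1=0, a2=0, a3=0, a4=0, a5=0: formula gives 0, g = 0 ✓
  a1=0, a2=0, a3=0, a4=0, a5=1: formula gives 0, g = 0 ✓
  a1=0, a2=0, a3=0, a4=1, a5=0: formula gives 1, g = 1 ✓
  a1=0, a2=0, a3=0, a4=1, a5=1: formula gives 1, g = 1 ✓
  …and likewise for the remaining 28 rows.
All 32 rows match — the expression computes g exactly.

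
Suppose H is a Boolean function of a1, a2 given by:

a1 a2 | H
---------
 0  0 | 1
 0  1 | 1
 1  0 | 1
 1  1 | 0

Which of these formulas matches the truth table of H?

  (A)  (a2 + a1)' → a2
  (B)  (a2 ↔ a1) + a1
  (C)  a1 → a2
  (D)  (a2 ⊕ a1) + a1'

(A) fails at (0,0): the formula yields 0, H is 1.
(B) fails at (0,1): the formula yields 0, H is 1.
(C) fails at (1,0): the formula yields 0, H is 1.
(D) is the remaining candidate, and it agrees with H on all 4 inputs.

D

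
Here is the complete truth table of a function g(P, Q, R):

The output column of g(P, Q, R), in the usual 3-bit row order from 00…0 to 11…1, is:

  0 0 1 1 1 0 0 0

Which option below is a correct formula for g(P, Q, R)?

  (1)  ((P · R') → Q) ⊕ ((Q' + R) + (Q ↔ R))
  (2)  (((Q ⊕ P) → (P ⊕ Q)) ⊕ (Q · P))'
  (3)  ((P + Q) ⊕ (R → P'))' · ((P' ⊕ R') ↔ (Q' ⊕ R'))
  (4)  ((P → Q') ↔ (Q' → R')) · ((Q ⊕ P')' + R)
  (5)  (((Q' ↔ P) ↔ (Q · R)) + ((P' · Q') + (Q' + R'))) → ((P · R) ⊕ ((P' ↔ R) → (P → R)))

(1) disagrees with g on (0,1,1) (formula → 0, table → 1); rule it out.
(2) disagrees with g on (0,1,0) (formula → 0, table → 1); rule it out.
(3) disagrees with g on (0,1,0) (formula → 0, table → 1); rule it out.
(5) disagrees with g on (0,0,0) (formula → 1, table → 0); rule it out.
(4) is the remaining candidate, and it agrees with g on all 8 inputs.

4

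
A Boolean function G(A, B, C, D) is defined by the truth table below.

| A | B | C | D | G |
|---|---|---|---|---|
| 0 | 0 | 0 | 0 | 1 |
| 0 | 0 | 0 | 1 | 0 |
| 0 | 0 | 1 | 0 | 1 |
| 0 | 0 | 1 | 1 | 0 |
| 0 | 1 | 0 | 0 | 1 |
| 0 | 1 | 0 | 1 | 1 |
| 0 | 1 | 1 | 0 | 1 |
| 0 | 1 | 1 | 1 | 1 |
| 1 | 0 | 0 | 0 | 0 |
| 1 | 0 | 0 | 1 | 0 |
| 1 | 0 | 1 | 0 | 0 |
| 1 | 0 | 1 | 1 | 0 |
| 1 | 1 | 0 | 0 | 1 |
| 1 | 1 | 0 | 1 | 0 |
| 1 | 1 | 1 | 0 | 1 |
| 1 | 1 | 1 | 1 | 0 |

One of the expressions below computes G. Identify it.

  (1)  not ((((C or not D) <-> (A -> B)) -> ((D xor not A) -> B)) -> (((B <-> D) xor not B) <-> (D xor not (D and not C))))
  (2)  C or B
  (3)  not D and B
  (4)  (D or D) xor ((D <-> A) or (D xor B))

4

(1) fails at (0,0,0,0): the formula yields 0, G is 1.
(2) fails at (0,0,0,0): the formula yields 0, G is 1.
(3) fails at (0,0,0,0): the formula yields 0, G is 1.
That leaves (4). Evaluating it on every row reproduces the table of G exactly.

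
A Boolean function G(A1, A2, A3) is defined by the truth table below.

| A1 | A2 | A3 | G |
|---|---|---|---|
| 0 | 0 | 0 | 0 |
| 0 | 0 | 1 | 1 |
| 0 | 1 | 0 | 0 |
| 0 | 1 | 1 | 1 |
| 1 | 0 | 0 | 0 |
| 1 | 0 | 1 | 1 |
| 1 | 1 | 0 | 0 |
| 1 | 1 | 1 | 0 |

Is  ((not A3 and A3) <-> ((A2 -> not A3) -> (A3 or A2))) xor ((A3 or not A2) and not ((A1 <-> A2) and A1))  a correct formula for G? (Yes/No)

Yes

Check the formula against G row by row:
  A1=0, A2=0, A3=0: formula gives 0, G = 0 ✓
  A1=0, A2=0, A3=1: formula gives 1, G = 1 ✓
  A1=0, A2=1, A3=0: formula gives 0, G = 0 ✓
  A1=0, A2=1, A3=1: formula gives 1, G = 1 ✓
  A1=1, A2=0, A3=0: formula gives 0, G = 0 ✓
  …and likewise for the remaining 3 rows.
No disagreement on any input; they are logically equivalent.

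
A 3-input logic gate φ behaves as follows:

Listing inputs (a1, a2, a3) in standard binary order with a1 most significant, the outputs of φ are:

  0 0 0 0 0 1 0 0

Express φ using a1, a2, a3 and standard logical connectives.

φ(a1, a2, a3) = (a1 and not a2) and a3

Only row (1,0,1) gives 1. That row's minterm a1·¬a2·a3 is φ directly.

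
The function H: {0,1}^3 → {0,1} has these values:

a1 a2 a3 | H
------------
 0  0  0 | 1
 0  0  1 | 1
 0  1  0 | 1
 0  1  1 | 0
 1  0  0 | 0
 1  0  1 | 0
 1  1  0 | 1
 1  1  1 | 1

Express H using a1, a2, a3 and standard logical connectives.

H(a1, a2, a3) = ~((((~a1 & a2) & a3) | ((a1 & ~a2) & ~a3)) | ((a1 & ~a2) & a3))

There are just 3 zero rows: (0,1,1), (1,0,0), (1,0,1). Their minterms are ¬a1·a2·a3, a1·¬a2·¬a3, a1·¬a2·a3; the OR of those covers precisely the 0-outputs, and negating it yields H.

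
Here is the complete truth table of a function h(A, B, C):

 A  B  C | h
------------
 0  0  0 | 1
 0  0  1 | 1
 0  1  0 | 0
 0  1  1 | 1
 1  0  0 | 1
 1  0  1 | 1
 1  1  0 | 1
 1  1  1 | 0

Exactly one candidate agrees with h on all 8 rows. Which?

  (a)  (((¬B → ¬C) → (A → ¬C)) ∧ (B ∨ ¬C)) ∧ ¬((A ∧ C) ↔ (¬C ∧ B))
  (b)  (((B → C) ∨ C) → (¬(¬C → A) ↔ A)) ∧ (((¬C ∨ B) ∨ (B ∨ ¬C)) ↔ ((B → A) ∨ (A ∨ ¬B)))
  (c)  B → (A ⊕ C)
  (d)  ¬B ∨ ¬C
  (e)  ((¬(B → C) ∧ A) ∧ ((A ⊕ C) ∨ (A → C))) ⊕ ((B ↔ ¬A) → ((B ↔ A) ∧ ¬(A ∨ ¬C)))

c

(a): at (0,0,0) it gives 0, but h = 1 — eliminated.
(b): at (0,0,0) it gives 0, but h = 1 — eliminated.
(d): at (0,1,0) it gives 1, but h = 0 — eliminated.
(e): at (0,1,1) it gives 0, but h = 1 — eliminated.
That leaves (c). Evaluating it on every row reproduces the table of h exactly.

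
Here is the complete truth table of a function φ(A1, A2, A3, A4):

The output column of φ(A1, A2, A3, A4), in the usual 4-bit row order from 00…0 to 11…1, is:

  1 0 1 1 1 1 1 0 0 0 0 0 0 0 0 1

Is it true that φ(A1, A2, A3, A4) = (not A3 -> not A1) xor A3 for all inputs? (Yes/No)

Evaluate (not A3 -> not A1) xor A3 on each row and compare to φ:
  A1=0, A2=0, A3=0, A4=0: formula gives 1, φ = 1 ✓
  A1=0, A2=0, A3=0, A4=1: formula gives 1, but φ = 0 ✗
Since they disagree at (0,0,0,1), the expression is not a correct formula for φ.

No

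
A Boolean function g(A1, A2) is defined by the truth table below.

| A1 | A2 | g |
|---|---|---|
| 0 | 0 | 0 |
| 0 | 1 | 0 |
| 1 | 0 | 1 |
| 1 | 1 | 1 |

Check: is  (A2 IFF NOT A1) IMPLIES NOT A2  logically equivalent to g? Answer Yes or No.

Test each input against both g and the formula:
  A1=0, A2=0: formula gives 1, but g = 0 ✗
Since they disagree at (0,0), the expression is not a correct formula for g.

No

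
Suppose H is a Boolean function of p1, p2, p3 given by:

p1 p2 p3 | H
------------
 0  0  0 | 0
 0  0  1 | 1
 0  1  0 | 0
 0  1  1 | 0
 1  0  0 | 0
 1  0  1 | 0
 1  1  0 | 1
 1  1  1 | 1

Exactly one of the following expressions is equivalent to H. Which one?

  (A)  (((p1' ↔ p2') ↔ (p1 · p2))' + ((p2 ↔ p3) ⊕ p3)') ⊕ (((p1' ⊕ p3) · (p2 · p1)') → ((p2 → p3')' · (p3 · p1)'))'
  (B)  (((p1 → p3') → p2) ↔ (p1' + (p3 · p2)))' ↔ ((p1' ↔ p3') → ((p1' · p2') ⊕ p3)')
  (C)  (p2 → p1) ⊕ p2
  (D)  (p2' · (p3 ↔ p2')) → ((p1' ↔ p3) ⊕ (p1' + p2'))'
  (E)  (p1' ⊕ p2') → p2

B

(A) fails at (0,1,1): the formula yields 1, H is 0.
(C) fails at (0,0,0): the formula yields 1, H is 0.
(D) fails at (0,0,0): the formula yields 1, H is 0.
(E) fails at (0,0,0): the formula yields 1, H is 0.
Only (B) survives; checking it on all 8 rows confirms it matches H.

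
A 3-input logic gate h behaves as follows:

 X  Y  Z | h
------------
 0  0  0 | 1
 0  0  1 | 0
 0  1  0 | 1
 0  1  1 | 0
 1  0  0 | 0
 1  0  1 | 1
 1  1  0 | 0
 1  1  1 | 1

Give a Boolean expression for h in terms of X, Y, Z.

h(X, Y, Z) = ((((NOT X AND NOT Y) AND NOT Z) OR ((NOT X AND Y) AND NOT Z)) OR ((X AND NOT Y) AND Z)) OR ((X AND Y) AND Z)

The 1-rows are (0,0,0), (0,1,0), (1,0,1), (1,1,1). Each contributes one minterm — ¬X·¬Y·¬Z; ¬X·Y·¬Z; X·¬Y·Z; X·Y·Z — and their disjunction is a sum-of-products form of h.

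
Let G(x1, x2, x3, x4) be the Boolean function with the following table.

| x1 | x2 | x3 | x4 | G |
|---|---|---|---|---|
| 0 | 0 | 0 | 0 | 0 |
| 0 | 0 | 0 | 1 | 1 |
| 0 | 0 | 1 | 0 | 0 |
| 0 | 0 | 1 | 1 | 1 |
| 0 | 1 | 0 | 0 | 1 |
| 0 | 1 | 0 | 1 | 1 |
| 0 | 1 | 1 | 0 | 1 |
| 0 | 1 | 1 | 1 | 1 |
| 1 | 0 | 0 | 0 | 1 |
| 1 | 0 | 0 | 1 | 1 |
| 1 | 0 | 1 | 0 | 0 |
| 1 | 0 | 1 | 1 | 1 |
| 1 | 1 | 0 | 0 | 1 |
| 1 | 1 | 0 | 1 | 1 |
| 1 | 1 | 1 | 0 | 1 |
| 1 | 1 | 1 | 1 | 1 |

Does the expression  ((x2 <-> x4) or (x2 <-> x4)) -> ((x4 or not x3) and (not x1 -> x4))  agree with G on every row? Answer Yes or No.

Test each input against both G and the formula:
  x1=0, x2=0, x3=0, x4=0: formula gives 0, G = 0 ✓
  x1=0, x2=0, x3=0, x4=1: formula gives 1, G = 1 ✓
  x1=0, x2=0, x3=1, x4=0: formula gives 0, G = 0 ✓
  x1=0, x2=0, x3=1, x4=1: formula gives 1, G = 1 ✓
  …and likewise for the remaining 12 rows.
No disagreement on any input; they are logically equivalent.

Yes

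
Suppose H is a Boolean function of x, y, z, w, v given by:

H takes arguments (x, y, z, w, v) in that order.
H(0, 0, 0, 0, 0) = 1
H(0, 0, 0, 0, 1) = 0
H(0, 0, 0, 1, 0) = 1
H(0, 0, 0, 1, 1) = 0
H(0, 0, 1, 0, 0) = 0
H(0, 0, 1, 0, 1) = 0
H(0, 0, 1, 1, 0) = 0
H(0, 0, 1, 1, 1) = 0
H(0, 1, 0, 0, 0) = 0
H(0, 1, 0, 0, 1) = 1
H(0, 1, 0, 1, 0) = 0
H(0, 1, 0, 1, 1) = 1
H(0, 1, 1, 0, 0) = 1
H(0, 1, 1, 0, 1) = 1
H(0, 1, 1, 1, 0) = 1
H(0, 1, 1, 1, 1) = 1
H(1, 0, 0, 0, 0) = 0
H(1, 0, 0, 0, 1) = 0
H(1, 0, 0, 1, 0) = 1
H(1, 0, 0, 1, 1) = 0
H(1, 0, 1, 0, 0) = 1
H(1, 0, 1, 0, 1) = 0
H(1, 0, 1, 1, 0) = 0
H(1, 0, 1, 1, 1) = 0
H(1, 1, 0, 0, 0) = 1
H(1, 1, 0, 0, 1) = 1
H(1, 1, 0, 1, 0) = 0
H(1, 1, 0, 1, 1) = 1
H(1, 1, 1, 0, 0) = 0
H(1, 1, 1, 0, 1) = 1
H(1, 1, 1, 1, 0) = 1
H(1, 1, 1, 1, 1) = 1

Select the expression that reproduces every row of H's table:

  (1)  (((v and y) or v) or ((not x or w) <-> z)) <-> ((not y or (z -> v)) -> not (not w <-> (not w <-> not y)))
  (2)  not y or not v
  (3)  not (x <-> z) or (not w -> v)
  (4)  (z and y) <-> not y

(2): at (0,0,0,0,1) it gives 1, but H = 0 — eliminated.
(3): at (0,0,0,0,0) it gives 0, but H = 1 — eliminated.
(4): at (0,0,0,0,0) it gives 0, but H = 1 — eliminated.
(1) is the remaining candidate, and it agrees with H on all 32 inputs.

1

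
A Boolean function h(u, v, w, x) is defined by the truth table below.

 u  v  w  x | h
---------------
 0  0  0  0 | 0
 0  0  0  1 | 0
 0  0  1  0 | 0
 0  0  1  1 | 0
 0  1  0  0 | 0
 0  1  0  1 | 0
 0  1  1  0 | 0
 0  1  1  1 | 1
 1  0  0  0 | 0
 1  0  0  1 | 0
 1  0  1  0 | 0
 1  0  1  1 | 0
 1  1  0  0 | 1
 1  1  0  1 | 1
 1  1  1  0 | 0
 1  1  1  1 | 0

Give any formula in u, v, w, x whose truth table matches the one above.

h(u, v, w, x) = ((((¬u ∧ v) ∧ w) ∧ x) ∨ (((u ∧ v) ∧ ¬w) ∧ ¬x)) ∨ (((u ∧ v) ∧ ¬w) ∧ x)

The 1-rows are (0,1,1,1), (1,1,0,0), (1,1,0,1). Each contributes one minterm — ¬u·v·w·x; u·v·¬w·¬x; u·v·¬w·x — and their disjunction is a sum-of-products form of h.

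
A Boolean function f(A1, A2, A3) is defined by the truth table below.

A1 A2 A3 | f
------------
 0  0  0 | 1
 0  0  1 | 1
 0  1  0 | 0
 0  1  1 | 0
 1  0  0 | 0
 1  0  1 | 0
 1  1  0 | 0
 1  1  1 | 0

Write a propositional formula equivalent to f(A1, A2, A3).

The 1-rows are (0,0,0), (0,0,1). Each contributes one minterm — ¬A1·¬A2·¬A3; ¬A1·¬A2·A3 — and their disjunction is a sum-of-products form of f.

f(A1, A2, A3) = ((~A1 & ~A2) & ~A3) | ((~A1 & ~A2) & A3)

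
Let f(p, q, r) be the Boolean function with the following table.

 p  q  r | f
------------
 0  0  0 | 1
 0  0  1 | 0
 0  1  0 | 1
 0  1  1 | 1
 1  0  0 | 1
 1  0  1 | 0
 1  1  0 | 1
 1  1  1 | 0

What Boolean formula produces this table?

f(p, q, r) = not ((((not p and not q) and r) or ((p and not q) and r)) or ((p and q) and r))

f is 0 on only 3 rows — (0,0,1), (1,0,1), (1,1,1). Writing each as a minterm (¬p·¬q·r, p·¬q·r, p·q·r) and OR-ing them characterizes exactly where f=0, so f is the negation of that disjunction.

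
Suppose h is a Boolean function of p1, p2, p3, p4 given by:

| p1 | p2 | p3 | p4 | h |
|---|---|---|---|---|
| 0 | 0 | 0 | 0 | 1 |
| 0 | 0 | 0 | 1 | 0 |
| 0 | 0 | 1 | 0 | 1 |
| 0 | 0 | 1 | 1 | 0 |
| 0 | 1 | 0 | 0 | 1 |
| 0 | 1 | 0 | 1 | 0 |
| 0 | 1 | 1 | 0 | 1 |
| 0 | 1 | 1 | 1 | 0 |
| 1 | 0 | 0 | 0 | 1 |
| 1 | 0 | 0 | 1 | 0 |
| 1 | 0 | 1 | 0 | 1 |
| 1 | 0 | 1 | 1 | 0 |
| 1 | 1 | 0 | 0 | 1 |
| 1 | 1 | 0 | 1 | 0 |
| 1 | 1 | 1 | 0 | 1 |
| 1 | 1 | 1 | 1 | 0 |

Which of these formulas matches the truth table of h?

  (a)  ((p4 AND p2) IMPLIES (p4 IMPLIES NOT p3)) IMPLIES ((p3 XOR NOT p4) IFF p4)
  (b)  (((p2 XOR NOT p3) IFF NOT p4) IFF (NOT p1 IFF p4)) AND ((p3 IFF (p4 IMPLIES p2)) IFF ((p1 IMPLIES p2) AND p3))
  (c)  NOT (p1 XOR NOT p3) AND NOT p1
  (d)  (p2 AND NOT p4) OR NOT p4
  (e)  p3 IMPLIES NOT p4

d

(a) fails at (0,0,0,0): the formula yields 0, h is 1.
(b) fails at (0,0,0,0): the formula yields 0, h is 1.
(c) fails at (0,0,0,0): the formula yields 0, h is 1.
(e) fails at (0,0,0,1): the formula yields 1, h is 0.
(d) is the remaining candidate, and it agrees with h on all 16 inputs.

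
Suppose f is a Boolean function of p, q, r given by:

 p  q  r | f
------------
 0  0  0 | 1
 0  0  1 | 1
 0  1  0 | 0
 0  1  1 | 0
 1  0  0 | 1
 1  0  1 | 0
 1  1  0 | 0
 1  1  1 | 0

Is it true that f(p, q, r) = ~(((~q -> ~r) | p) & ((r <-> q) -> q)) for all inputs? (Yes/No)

Yes

Evaluate ~(((~q -> ~r) | p) & ((r <-> q) -> q)) on each row and compare to f:
  p=0, q=0, r=0: formula gives 1, f = 1 ✓
  p=0, q=0, r=1: formula gives 1, f = 1 ✓
  p=0, q=1, r=0: formula gives 0, f = 0 ✓
  p=0, q=1, r=1: formula gives 0, f = 0 ✓
  p=1, q=0, r=0: formula gives 1, f = 1 ✓
  … (the remaining 3 rows also agree.)
All 8 rows match — the expression computes f exactly.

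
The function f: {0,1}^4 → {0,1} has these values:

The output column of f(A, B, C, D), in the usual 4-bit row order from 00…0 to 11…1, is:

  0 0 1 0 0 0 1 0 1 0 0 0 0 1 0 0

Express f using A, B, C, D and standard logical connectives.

The 1-rows are (0,0,1,0), (0,1,1,0), (1,0,0,0), (1,1,0,1). Each contributes one minterm — ¬A·¬B·C·¬D; ¬A·B·C·¬D; A·¬B·¬C·¬D; A·B·¬C·D — and their disjunction is a sum-of-products form of f.

f(A, B, C, D) = (((((not A and not B) and C) and not D) or (((not A and B) and C) and not D)) or (((A and not B) and not C) and not D)) or (((A and B) and not C) and D)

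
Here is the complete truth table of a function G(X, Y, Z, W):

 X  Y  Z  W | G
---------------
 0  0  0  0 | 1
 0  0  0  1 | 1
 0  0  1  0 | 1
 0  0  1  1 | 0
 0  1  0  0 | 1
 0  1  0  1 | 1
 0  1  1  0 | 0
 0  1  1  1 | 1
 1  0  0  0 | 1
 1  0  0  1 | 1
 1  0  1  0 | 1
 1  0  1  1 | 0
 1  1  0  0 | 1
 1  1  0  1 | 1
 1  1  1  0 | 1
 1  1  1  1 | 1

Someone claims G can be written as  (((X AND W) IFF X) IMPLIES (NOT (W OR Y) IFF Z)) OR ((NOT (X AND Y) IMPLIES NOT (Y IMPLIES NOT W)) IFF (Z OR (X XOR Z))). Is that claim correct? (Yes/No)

Evaluate (((X AND W) IFF X) IMPLIES (NOT (W OR Y) IFF Z)) OR ((NOT (X AND Y) IMPLIES NOT (Y IMPLIES NOT W)) IFF (Z OR (X XOR Z))) on each row and compare to G:
  X=0, Y=0, Z=0, W=0: formula gives 1, G = 1 ✓
  X=0, Y=0, Z=0, W=1: formula gives 1, G = 1 ✓
  X=0, Y=0, Z=1, W=0: formula gives 1, G = 1 ✓
  X=0, Y=0, Z=1, W=1: formula gives 0, G = 0 ✓
  … (the remaining 12 rows also agree.)
All 16 rows match — the expression computes G exactly.

Yes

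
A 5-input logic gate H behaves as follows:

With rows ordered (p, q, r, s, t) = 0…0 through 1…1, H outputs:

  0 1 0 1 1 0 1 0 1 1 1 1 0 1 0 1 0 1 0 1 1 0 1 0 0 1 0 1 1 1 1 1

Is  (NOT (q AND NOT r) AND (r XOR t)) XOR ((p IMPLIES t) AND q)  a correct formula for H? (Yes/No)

Check the formula against H row by row:
  p=0, q=0, r=0, s=0, t=0: formula gives 0, H = 0 ✓
  p=0, q=0, r=0, s=0, t=1: formula gives 1, H = 1 ✓
  p=0, q=0, r=0, s=1, t=0: formula gives 0, H = 0 ✓
  p=0, q=0, r=0, s=1, t=1: formula gives 1, H = 1 ✓
  …and likewise for the remaining 28 rows.
All 32 rows match — the expression computes H exactly.

Yes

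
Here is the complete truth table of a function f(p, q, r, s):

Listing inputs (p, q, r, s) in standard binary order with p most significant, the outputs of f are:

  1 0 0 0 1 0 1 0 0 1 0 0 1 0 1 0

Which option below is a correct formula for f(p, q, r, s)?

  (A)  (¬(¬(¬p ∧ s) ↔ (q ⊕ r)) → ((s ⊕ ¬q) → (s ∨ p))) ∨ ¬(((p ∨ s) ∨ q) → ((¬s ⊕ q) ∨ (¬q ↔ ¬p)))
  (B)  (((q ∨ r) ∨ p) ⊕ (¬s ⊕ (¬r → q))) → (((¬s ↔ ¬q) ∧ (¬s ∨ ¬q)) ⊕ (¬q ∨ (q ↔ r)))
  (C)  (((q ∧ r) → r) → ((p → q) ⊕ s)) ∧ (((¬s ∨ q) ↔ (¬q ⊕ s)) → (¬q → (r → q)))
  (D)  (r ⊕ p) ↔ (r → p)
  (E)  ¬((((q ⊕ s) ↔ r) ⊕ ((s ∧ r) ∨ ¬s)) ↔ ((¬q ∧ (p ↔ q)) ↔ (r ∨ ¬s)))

C

(A) fails at (0,0,0,0): the formula yields 0, f is 1.
(B) fails at (0,0,0,0): the formula yields 0, f is 1.
(D) fails at (0,0,0,0): the formula yields 0, f is 1.
(E) fails at (0,0,1,1): the formula yields 1, f is 0.
(C) is the remaining candidate, and it agrees with f on all 16 inputs.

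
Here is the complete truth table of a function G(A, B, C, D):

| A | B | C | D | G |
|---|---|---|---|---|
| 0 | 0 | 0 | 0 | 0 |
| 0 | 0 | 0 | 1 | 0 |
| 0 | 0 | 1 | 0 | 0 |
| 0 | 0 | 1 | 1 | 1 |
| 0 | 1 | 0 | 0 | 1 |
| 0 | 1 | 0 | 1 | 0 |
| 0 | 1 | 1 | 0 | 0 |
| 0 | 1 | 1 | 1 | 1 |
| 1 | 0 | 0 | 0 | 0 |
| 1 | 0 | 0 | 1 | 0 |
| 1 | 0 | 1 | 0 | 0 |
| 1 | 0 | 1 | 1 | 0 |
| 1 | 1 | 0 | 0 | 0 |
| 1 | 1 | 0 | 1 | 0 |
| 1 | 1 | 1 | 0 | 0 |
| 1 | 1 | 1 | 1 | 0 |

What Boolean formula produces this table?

Collect the rows where G=1 — (0,0,1,1), (0,1,0,0), (0,1,1,1) — and write one minterm per row: ¬A·¬B·C·D, ¬A·B·¬C·¬D, ¬A·B·C·D. Their union (logical OR) reproduces the table exactly.

G(A, B, C, D) = ((((¬A ∧ ¬B) ∧ C) ∧ D) ∨ (((¬A ∧ B) ∧ ¬C) ∧ ¬D)) ∨ (((¬A ∧ B) ∧ C) ∧ D)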